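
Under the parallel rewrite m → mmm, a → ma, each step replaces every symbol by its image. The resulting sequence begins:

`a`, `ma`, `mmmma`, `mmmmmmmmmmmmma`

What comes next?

Rewriting the 14 symbols of mmmmmmmmmmmmma one by one yields mmm mmm mmm mmm mmm mmm mmm mmm mmm mmm mmm mmm mmm ma; concatenated:

mmmmmmmmmmmmmmmmmmmmmmmmmmmmmmmmmmmmmmmma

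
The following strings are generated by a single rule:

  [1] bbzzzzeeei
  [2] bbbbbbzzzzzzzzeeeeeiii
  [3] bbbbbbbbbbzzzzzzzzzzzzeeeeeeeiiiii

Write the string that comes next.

The n-th term is 4n-2 b's then 4n z's then 2n+1 e's then 2n-1 i's (n = 1, 2, …).
At n = 4 the blocks have lengths 14, 16, 9, 7.

bbbbbbbbbbbbbbzzzzzzzzzzzzzzzzeeeeeeeeeiiiiiii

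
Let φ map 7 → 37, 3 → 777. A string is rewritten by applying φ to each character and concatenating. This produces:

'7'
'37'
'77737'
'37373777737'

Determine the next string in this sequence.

77737777377773737373777737

Apply φ to 37373777737 symbol by symbol: 3→777, 7→37, 3→777, 7→37, 3→777, 7→37, 7→37, 7→37, 7→37, 3→777, 7→37; joined: 777 37 777 37 777 37 37 37 37 777 37.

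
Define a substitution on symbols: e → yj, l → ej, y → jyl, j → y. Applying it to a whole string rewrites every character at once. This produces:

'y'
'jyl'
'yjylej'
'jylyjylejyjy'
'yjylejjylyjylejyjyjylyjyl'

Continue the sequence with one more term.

φ(yjylejjylyjylejyjyjylyjyl) expands symbol-by-symbol to jyl y jyl ej yj y y jyl ej jyl y jyl ej yj y jyl y jyl y jyl ej jyl y jyl ej; joining the 25 pieces gives the next term.

jylyjylejyjyyjylejjylyjylejyjyjylyjylyjylejjylyjylej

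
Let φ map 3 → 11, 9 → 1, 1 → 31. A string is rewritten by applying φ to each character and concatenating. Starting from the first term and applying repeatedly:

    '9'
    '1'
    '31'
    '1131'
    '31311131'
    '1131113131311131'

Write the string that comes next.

Applying the rule to each of the 16 symbols of 1131113131311131 gives the pieces 31 31 11 31 31 31 11 31 11 31 11 31 31 31 11 31, which concatenate to the answer.

31311131313111311131113131311131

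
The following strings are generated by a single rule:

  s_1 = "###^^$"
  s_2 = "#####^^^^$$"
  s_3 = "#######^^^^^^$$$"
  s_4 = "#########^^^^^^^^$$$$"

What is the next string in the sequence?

###########^^^^^^^^^^$$$$$

Each string has the form #^{2n+1} ^^{2n} $^{n} (n = 1, 2, …).
Setting n = 5 gives 11, 10, 5 characters in each block.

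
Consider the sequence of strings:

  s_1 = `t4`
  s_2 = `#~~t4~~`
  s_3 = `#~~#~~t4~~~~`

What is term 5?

Each term wraps the previous one in #~~ on the left and ~~ on the right.
From #~~#~~t4~~~~, 2 further steps: #~~#~~t4~~~~ → #~~#~~#~~t4~~~~~~ → (answer).

#~~#~~#~~#~~t4~~~~~~~~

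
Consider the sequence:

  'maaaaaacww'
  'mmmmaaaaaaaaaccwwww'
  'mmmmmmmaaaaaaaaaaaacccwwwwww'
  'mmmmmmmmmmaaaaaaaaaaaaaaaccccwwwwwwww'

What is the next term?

mmmmmmmmmmmmmaaaaaaaaaaaaaaaaaacccccwwwwwwwwww

Reading off run lengths: m runs 1, 4, 7, 10; a runs 6, 9, 12, 15; c runs 1, 2, 3, 4; w runs 2, 4, 6, 8 — each is linear in n (n = 1, 2, …).
For the next term, n = 5, so the run lengths are 13, 18, 5, 10.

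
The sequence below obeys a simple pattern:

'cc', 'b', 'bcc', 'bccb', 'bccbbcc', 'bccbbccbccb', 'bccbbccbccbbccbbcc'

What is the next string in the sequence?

Each term (from the third on) is the previous term followed by the one before it: term 3 = b·cc = bcc.
Continuing: bccbbccbccbbccbbcc · bccbbccbccb gives term 8.

bccbbccbccbbccbbccbccbbccbccb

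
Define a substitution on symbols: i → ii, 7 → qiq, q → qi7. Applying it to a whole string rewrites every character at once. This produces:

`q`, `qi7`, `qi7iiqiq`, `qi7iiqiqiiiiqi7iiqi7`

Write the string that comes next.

qi7iiqiqiiiiqi7iiqi7iiiiiiiiqi7iiqiqiiiiqi7iiqiq

Applying the rule to each of the 20 symbols of qi7iiqiqiiiiqi7iiqi7 gives the pieces qi7 ii qiq ii ii qi7 ii qi7 ii ii ii ii qi7 ii qiq ii ii qi7 ii qiq, which concatenate to the answer.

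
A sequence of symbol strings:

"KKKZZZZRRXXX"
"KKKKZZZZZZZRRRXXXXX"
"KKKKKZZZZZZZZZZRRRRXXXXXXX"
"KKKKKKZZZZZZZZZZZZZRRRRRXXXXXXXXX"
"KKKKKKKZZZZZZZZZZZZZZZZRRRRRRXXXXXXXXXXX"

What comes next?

KKKKKKKKZZZZZZZZZZZZZZZZZZZRRRRRRRXXXXXXXXXXXXX

The n-th term is n+2 K's then 3n+1 Z's then n+1 R's then 2n+1 X's (n = 1, 2, …).
At n = 6 the blocks have lengths 8, 19, 7, 13.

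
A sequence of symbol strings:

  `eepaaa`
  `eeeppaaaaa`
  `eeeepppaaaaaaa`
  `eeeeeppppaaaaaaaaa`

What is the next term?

Term n consists of n e's, followed by n-1 p's, followed by 2n-1 a's, where the shown terms are n = 2, 3, 4, 5.
Setting n = 6 gives 6, 5, 11 characters in each block.

eeeeeepppppaaaaaaaaaaa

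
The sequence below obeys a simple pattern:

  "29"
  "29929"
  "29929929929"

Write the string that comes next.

Each string is two copies of the previous one joined by '9'.
So the next term is two copies of 29929929929 with '9' between the halves.

29929929929929929929929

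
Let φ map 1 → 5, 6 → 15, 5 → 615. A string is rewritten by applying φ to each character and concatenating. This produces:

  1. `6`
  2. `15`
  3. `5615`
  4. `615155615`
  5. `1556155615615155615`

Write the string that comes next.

56156151556156151556151556155615615155615

Applying the rule to each of the 19 symbols of 1556155615615155615 gives the pieces 5 615 615 15 5 615 615 15 5 615 15 5 615 5 615 615 15 5 615, which concatenate to the answer.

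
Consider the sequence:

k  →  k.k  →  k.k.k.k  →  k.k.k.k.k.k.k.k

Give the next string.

k.k.k.k.k.k.k.k.k.k.k.k.k.k.k.k

Each string is two copies of the previous one joined by '.'.
So the next term is two copies of k.k.k.k.k.k.k.k with '.' between the halves.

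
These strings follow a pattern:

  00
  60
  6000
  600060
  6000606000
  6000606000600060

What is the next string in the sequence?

60006060006000606000606000

Each term (from the third on) is the previous term followed by the one before it: term 3 = 60·00 = 6000.
The next term joins 6000606000600060 and 6000606000.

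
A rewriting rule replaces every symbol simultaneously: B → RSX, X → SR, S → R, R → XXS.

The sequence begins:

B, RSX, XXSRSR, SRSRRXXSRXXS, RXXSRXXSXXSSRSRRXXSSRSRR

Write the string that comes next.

XXSSRSRRXXSSRSRRSRSRRRXXSRXXSXXSSRSRRRXXSRXXSXXS

Applying the rule to each of the 24 symbols of RXXSRXXSXXSSRSRRXXSSRSRR gives the pieces XXS SR SR R XXS SR SR R SR SR R R XXS R XXS XXS SR SR R R XXS R XXS XXS, which concatenate to the answer.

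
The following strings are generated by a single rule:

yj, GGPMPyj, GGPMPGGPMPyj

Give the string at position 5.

GGPMPGGPMPGGPMPGGPMPyj

Each term is the previous one with GGPMP prepended.
From GGPMPGGPMPyj, 2 further steps: GGPMPGGPMPyj → GGPMPGGPMPGGPMPyj → (answer).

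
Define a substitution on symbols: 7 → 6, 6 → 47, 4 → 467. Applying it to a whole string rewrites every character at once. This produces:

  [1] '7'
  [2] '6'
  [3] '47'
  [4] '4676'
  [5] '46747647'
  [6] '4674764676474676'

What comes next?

46747646764746747647467646747647

Applying the rule to each of the 16 symbols of 4674764676474676 gives the pieces 467 47 6 467 6 47 467 47 6 47 467 6 467 47 6 47, which concatenate to the answer.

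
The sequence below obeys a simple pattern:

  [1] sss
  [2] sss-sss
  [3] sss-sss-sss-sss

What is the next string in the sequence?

Every step duplicates the string with '-' between the halves.
So the next term is two copies of sss-sss-sss-sss with '-' between the halves.

sss-sss-sss-sss-sss-sss-sss-sss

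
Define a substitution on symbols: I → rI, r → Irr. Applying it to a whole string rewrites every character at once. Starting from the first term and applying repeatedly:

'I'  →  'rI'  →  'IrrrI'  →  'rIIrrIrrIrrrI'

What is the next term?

Rewriting the 13 symbols of rIIrrIrrIrrrI one by one yields Irr rI rI Irr Irr rI Irr Irr rI Irr Irr Irr rI; concatenated:

IrrrIrIIrrIrrrIIrrIrrrIIrrIrrIrrrI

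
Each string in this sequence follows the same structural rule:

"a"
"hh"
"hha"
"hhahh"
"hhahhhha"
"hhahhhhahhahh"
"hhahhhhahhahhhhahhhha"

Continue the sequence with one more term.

hhahhhhahhahhhhahhhhahhahhhhahhahh

This is a Fibonacci-style word recurrence s(k) = s(k−1)·s(k−2): e.g. hh·a = hha.
Continuing: hhahhhhahhahhhhahhhha · hhahhhhahhahh gives term 8.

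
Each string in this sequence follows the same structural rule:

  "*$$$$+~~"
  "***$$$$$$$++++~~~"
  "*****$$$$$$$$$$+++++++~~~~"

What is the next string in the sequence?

The n-th term is 2n-1 *'s then 3n+1 $'s then 3n-2 +'s then n+1 ~'s (n = 1, 2, …).
Setting n = 4 gives 7, 13, 10, 5 characters in each block.

*******$$$$$$$$$$$$$++++++++++~~~~~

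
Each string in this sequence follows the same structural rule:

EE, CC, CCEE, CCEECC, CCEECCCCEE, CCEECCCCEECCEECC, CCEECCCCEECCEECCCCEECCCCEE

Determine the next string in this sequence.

From term 3 onward, concatenate the last term with the second-to-last: CC·EE = CCEE, CCEE·CC = CCEECC, …
Continuing: CCEECCCCEECCEECCCCEECCCCEE · CCEECCCCEECCEECC gives term 8.

CCEECCCCEECCEECCCCEECCCCEECCEECCCCEECCEECC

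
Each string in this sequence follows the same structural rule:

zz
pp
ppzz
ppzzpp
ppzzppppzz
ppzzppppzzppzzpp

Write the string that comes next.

Each term (from the third on) is the previous term followed by the one before it: term 3 = pp·zz = ppzz.
So term 7 is ppzzppppzzppzzpp·ppzzppppzz.

ppzzppppzzppzzppppzzppppzz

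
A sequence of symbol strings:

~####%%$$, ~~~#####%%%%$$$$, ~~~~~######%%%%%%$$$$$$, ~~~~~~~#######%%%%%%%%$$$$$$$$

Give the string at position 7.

The n-th term is 2n-1 ~'s then n+3 #'s then 2n %'s then 2n $'s (n = 1, 2, …).
For term 7, n = 7, so the run lengths are 13, 10, 14, 14.

~~~~~~~~~~~~~##########%%%%%%%%%%%%%%$$$$$$$$$$$$$$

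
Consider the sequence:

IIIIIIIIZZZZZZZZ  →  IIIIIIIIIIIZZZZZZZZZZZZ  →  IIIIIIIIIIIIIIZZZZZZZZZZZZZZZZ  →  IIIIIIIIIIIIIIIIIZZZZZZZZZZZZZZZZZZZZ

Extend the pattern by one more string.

Term n consists of 3n+2 I's, followed by 4n Z's, where the shown terms are n = 2, 3, 4, 5.
At n = 6 the blocks have lengths 20, 24.

IIIIIIIIIIIIIIIIIIIIZZZZZZZZZZZZZZZZZZZZZZZZ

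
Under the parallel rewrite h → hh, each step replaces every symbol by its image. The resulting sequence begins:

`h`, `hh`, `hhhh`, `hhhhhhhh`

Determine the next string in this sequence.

Rewriting each symbol of hhhhhhhh: h→hh, h→hh, h→hh, h→hh, h→hh, h→hh, h→hh, h→hh, which concatenates to hh hh hh hh hh hh hh hh.

hhhhhhhhhhhhhhhh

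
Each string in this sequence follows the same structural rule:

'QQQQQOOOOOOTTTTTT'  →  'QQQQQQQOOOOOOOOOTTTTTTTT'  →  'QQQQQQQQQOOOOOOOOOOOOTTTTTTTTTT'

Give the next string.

Term n consists of 2n+1 Q's, followed by 3n O's, followed by 2n+2 T's, where the shown terms are n = 2, 3, 4.
At n = 5 the blocks have lengths 11, 15, 12.

QQQQQQQQQQQOOOOOOOOOOOOOOOTTTTTTTTTTTT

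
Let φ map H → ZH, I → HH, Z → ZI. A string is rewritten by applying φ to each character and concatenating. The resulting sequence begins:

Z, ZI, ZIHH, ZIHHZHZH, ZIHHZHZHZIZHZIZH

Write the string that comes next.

Rewriting the 16 symbols of ZIHHZHZHZIZHZIZH one by one yields ZI HH ZH ZH ZI ZH ZI ZH ZI HH ZI ZH ZI HH ZI ZH; concatenated:

ZIHHZHZHZIZHZIZHZIHHZIZHZIHHZIZH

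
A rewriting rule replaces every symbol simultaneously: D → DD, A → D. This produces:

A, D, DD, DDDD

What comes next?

DDDDDDDD

Expanding DDDD: D→DD, D→DD, D→DD, D→DD. Concatenated: DD DD DD DD.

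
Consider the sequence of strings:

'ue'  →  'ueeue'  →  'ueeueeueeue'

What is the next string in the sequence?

s(k+1) = s(k)·e·s(k) — each term doubles the last with 'e' between the halves.
So the next term is two copies of ueeueeueeue with 'e' between the halves.

ueeueeueeueeueeueeueeue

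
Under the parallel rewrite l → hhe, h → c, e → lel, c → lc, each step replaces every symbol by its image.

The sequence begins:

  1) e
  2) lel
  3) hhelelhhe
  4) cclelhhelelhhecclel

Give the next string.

Applying the rule to each of the 19 symbols of cclelhhelelhhecclel gives the pieces lc lc hhe lel hhe c c lel hhe lel hhe c c lel lc lc hhe lel hhe, which concatenate to the answer.

lclchhelelhhecclelhhelelhhecclellclchhelelhhe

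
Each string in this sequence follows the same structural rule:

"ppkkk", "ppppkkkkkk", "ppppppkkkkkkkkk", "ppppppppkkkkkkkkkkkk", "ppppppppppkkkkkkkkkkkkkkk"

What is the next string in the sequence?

ppppppppppppkkkkkkkkkkkkkkkkkk

Each string has the form p^{2n} k^{3n} (n = 1, 2, …).
At n = 6 the blocks have lengths 12, 18.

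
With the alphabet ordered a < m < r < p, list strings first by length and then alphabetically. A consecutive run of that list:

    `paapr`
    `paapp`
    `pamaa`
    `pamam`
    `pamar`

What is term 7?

pamma

Advancing 2 positions from pamar through pamar → pamap reaches term 7.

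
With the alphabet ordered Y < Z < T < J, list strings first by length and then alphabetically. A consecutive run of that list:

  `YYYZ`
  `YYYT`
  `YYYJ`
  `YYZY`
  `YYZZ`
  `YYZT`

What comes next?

YYZJ

The successor of YYZT increments the rightmost position that isn't already J and resets every position after it to Y.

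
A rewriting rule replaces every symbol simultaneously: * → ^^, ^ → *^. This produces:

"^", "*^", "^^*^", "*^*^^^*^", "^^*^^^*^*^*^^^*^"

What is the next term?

*^*^^^*^*^*^^^*^^^*^^^*^*^*^^^*^

φ(^^*^^^*^*^*^^^*^) expands symbol-by-symbol to *^ *^ ^^ *^ *^ *^ ^^ *^ ^^ *^ ^^ *^ *^ *^ ^^ *^; joining the 16 pieces gives the next term.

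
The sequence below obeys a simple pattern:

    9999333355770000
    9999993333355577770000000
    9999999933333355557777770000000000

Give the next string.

Term n consists of 2n+2 9's, followed by n+3 3's, followed by n+1 5's, followed by 2n 7's, followed by 3n+1 0's (n = 1, 2, …).
At n = 4 the blocks have lengths 10, 7, 5, 8, 13.

9999999999333333355555777777770000000000000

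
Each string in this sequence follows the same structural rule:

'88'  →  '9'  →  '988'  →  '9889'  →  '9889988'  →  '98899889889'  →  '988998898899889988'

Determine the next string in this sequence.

98899889889988998898899889889

This is a Fibonacci-style word recurrence s(k) = s(k−1)·s(k−2): e.g. 9·88 = 988.
The next term joins 988998898899889988 and 98899889889.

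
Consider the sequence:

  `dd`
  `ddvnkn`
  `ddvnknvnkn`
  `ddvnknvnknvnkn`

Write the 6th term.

ddvnknvnknvnknvnknvnkn

Every step adds vnkn to the end: s(k+1) = s(k)·vnkn.
From ddvnknvnknvnkn, 2 further steps: ddvnknvnknvnkn → ddvnknvnknvnknvnkn → (answer).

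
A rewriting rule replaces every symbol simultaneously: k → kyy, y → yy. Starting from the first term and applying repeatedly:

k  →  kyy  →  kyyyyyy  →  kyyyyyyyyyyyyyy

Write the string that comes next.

kyyyyyyyyyyyyyyyyyyyyyyyyyyyyyy

φ(kyyyyyyyyyyyyyy) expands symbol-by-symbol to kyy yy yy yy yy yy yy yy yy yy yy yy yy yy yy; joining the 15 pieces gives the next term.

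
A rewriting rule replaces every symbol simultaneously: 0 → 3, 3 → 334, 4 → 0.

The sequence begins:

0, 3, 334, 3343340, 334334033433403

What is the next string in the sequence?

334334033433403334334033433403334

φ(334334033433403) expands symbol-by-symbol to 334 334 0 334 334 0 3 334 334 0 334 334 0 3 334; joining the 15 pieces gives the next term.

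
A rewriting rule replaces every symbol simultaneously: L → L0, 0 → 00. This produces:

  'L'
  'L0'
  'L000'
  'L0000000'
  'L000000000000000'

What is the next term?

φ(L000000000000000) expands symbol-by-symbol to L0 00 00 00 00 00 00 00 00 00 00 00 00 00 00 00; joining the 16 pieces gives the next term.

L0000000000000000000000000000000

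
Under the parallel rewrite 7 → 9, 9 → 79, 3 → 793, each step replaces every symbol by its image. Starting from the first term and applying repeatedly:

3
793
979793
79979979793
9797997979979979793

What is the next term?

79979979799799797997979979979793

φ(9797997979979979793) expands symbol-by-symbol to 79 9 79 9 79 79 9 79 9 79 79 9 79 79 9 79 9 79 793; joining the 19 pieces gives the next term.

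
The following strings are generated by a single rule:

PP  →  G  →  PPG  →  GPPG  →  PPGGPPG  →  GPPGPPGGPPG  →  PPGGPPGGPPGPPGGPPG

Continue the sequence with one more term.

This is a Fibonacci-style word recurrence s(k) = s(k−2)·s(k−1): e.g. PP·G = PPG.
The next term joins GPPGPPGGPPG and PPGGPPGGPPGPPGGPPG.

GPPGPPGGPPGPPGGPPGGPPGPPGGPPG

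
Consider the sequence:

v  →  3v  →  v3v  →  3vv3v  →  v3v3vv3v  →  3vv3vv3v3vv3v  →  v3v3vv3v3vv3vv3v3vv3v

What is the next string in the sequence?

3vv3vv3v3vv3vv3v3vv3v3vv3vv3v3vv3v

Each term (from the third on) is the two preceding terms concatenated in order: term 3 = v·3v = v3v.
The next term joins 3vv3vv3v3vv3v and v3v3vv3v3vv3vv3v3vv3v.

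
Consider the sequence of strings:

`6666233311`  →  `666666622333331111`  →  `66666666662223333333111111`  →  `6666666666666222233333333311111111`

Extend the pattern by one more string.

666666666666666622222333333333331111111111

Each string has the form 6^{3n+1} 2^{n} 3^{2n+1} 1^{2n} (n = 1, 2, …).
At n = 5 the blocks have lengths 16, 5, 11, 10.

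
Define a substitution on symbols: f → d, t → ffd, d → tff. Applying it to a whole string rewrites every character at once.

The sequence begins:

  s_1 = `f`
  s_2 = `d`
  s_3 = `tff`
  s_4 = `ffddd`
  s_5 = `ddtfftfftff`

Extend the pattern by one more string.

tfftffffdddffdddffddd

Rewriting each symbol of ddtfftfftff: d→tff, d→tff, t→ffd, f→d, f→d, t→ffd, f→d, f→d, t→ffd, f→d, f→d, which concatenates to tff tff ffd d d ffd d d ffd d d.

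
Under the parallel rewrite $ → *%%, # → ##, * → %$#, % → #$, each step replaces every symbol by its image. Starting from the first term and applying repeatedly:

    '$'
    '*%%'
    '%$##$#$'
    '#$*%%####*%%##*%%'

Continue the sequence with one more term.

##*%%%$##$#$########%$##$#$####%$##$#$

Applying the rule to each of the 17 symbols of #$*%%####*%%##*%% gives the pieces ## *%% %$# #$ #$ ## ## ## ## %$# #$ #$ ## ## %$# #$ #$, which concatenate to the answer.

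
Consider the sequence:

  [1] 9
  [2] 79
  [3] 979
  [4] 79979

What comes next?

From term 3 onward, concatenate the second-to-last term with the last: 9·79 = 979, 79·979 = 79979, …
So term 5 is 979·79979.

97979979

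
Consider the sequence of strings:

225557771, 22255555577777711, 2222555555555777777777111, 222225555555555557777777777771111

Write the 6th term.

2222222555555555555555555777777777777777777111111

The n-th term is n+1 2's then 3n 5's then 3n 7's then n 1's (n = 1, 2, …).
Setting n = 6 gives 7, 18, 18, 6 characters in each block.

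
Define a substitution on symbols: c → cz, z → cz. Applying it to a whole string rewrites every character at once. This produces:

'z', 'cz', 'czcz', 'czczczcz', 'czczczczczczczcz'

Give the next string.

czczczczczczczczczczczczczczczcz

Applying the rule to each of the 16 symbols of czczczczczczczcz gives the pieces cz cz cz cz cz cz cz cz cz cz cz cz cz cz cz cz, which concatenate to the answer.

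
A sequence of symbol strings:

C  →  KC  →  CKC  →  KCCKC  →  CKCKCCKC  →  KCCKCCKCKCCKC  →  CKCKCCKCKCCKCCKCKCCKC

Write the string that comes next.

KCCKCCKCKCCKCCKCKCCKCKCCKCCKCKCCKC

Each term (from the third on) is the two preceding terms concatenated in order: term 3 = C·KC = CKC.
So term 8 is KCCKCCKCKCCKC·CKCKCCKCKCCKCCKCKCCKC.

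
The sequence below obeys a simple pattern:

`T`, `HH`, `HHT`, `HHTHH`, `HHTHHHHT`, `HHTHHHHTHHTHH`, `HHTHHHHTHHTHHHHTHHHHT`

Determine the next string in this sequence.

HHTHHHHTHHTHHHHTHHHHTHHTHHHHTHHTHH

Each term (from the third on) is the previous term followed by the one before it: term 3 = HH·T = HHT.
The next term joins HHTHHHHTHHTHHHHTHHHHT and HHTHHHHTHHTHH.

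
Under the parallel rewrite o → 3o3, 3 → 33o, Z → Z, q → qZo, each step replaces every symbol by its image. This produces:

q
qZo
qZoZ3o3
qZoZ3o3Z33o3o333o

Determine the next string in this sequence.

qZoZ3o3Z33o3o333oZ33o33o3o333o3o333o33o33o3o3

φ(qZoZ3o3Z33o3o333o) expands symbol-by-symbol to qZo Z 3o3 Z 33o 3o3 33o Z 33o 33o 3o3 33o 3o3 33o 33o 33o 3o3; joining the 17 pieces gives the next term.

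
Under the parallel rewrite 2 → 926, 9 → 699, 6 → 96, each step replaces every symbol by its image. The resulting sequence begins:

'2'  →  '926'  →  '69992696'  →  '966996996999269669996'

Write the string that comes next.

Replace each of the 21 characters of 966996996999269669996 in place — 699 96 96 699 699 96 699 699 96 699 699 699 926 96 699 96 96 699 699 699 96 — and concatenate.

6999696699699966996999669969969992696699969669969969996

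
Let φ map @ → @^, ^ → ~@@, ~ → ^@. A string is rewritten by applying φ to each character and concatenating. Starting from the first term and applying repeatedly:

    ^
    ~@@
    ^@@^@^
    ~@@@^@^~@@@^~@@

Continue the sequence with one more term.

Applying the rule to each of the 15 symbols of ~@@@^@^~@@@^~@@ gives the pieces ^@ @^ @^ @^ ~@@ @^ ~@@ ^@ @^ @^ @^ ~@@ ^@ @^ @^, which concatenate to the answer.

^@@^@^@^~@@@^~@@^@@^@^@^~@@^@@^@^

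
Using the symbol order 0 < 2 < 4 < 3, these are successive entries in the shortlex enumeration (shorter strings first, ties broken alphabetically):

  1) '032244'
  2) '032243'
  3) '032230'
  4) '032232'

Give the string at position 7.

Advancing 3 positions from 032232 through 032232 → 032234 → 032233 reaches term 7.

032400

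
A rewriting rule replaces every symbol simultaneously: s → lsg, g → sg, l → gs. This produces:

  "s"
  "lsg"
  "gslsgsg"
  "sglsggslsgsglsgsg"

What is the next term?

φ(sglsggslsgsglsgsg) expands symbol-by-symbol to lsg sg gs lsg sg sg lsg gs lsg sg lsg sg gs lsg sg lsg sg; joining the 17 pieces gives the next term.

lsgsggslsgsgsglsggslsgsglsgsggslsgsglsgsg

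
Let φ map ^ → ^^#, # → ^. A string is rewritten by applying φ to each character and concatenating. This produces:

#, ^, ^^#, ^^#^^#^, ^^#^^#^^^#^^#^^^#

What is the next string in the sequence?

Rewriting the 17 symbols of ^^#^^#^^^#^^#^^^# one by one yields ^^# ^^# ^ ^^# ^^# ^ ^^# ^^# ^^# ^ ^^# ^^# ^ ^^# ^^# ^^# ^; concatenated:

^^#^^#^^^#^^#^^^#^^#^^#^^^#^^#^^^#^^#^^#^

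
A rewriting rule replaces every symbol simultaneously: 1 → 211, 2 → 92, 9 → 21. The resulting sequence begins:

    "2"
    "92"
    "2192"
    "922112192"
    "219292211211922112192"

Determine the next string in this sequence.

92211219221929221121192211211219292211211922112192

φ(219292211211922112192) expands symbol-by-symbol to 92 211 21 92 21 92 92 211 211 92 211 211 21 92 92 211 211 92 211 21 92; joining the 21 pieces gives the next term.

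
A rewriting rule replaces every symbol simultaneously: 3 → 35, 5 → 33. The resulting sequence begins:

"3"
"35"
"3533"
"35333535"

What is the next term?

Apply φ to 35333535 symbol by symbol: 3→35, 5→33, 3→35, 3→35, 3→35, 5→33, 3→35, 5→33; joined: 35 33 35 35 35 33 35 33.

3533353535333533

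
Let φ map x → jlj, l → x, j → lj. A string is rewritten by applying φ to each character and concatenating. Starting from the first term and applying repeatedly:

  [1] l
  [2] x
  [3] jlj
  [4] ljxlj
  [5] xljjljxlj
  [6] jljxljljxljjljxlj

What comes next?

Rewriting the 17 symbols of jljxljljxljjljxlj one by one yields lj x lj jlj x lj x lj jlj x lj lj x lj jlj x lj; concatenated:

ljxljjljxljxljjljxljljxljjljxlj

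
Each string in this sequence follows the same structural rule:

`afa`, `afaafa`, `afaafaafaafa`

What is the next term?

afaafaafaafaafaafaafaafa

Every step duplicates the string.
One more doubling of afaafaafaafa gives the answer.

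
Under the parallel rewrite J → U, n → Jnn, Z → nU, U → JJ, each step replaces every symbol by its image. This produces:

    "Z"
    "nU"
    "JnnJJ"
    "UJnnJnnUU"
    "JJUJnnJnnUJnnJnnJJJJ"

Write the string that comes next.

UUJJUJnnJnnUJnnJnnJJUJnnJnnUJnnJnnUUUU

Applying the rule to each of the 20 symbols of JJUJnnJnnUJnnJnnJJJJ gives the pieces U U JJ U Jnn Jnn U Jnn Jnn JJ U Jnn Jnn U Jnn Jnn U U U U, which concatenate to the answer.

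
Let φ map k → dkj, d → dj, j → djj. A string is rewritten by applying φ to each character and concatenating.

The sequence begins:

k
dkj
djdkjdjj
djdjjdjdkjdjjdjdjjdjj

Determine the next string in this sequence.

Rewriting the 21 symbols of djdjjdjdkjdjjdjdjjdjj one by one yields dj djj dj djj djj dj djj dj dkj djj dj djj djj dj djj dj djj djj dj djj djj; concatenated:

djdjjdjdjjdjjdjdjjdjdkjdjjdjdjjdjjdjdjjdjdjjdjjdjdjjdjj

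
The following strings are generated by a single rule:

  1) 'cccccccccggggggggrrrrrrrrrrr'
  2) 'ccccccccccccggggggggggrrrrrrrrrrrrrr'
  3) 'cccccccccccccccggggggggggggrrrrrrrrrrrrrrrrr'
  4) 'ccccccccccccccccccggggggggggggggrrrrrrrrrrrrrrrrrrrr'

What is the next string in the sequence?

cccccccccccccccccccccggggggggggggggggrrrrrrrrrrrrrrrrrrrrrrr

The n-th term is 3n c's then 2n+2 g's then 3n+2 r's, where the shown terms are n = 3, 4, 5, 6.
For the next term, n = 7, so the run lengths are 21, 16, 23.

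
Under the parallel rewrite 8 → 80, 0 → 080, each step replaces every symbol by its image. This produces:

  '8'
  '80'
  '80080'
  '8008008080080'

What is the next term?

Rewriting the 13 symbols of 8008008080080 one by one yields 80 080 080 80 080 080 80 080 80 080 080 80 080; concatenated:

8008008080080080800808008008080080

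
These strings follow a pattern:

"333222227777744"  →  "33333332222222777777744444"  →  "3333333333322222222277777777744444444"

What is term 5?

Each string has the form 3^{4n-1} 2^{2n+3} 7^{2n+3} 4^{3n-1} (n = 1, 2, …).
At n = 5 the blocks have lengths 19, 13, 13, 14.

33333333333333333332222222222222777777777777744444444444444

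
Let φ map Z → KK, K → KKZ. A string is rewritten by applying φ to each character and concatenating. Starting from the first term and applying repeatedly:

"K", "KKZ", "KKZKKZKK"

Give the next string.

KKZKKZKKKKZKKZKKKKZKKZ

Rewriting each symbol of KKZKKZKK: K→KKZ, K→KKZ, Z→KK, K→KKZ, K→KKZ, Z→KK, K→KKZ, K→KKZ, which concatenates to KKZ KKZ KK KKZ KKZ KK KKZ KKZ.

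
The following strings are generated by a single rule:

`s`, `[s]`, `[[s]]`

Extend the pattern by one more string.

[[[s]]]

s(k+1) = [·s(k)·], so each term gains [ as a prefix and ] as a suffix.
One more step from [[s]] gives the answer.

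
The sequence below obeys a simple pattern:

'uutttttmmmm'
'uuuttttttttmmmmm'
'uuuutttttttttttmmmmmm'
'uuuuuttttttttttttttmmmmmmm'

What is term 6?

uuuuuuuttttttttttttttttttttmmmmmmmmm

Reading off run lengths: u runs 2, 3, 4, 5; t runs 5, 8, 11, 14; m runs 4, 5, 6, 7 — each is linear in n (n = 1, 2, …).
For term 6, n = 6, so the run lengths are 7, 20, 9.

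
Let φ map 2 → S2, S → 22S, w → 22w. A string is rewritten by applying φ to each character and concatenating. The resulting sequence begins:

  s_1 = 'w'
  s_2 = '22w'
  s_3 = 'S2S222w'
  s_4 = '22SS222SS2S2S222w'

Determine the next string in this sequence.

Applying the rule to each of the 17 symbols of 22SS222SS2S2S222w gives the pieces S2 S2 22S 22S S2 S2 S2 22S 22S S2 22S S2 22S S2 S2 S2 22w, which concatenate to the answer.

S2S222S22SS2S2S222S22SS222SS222SS2S2S222w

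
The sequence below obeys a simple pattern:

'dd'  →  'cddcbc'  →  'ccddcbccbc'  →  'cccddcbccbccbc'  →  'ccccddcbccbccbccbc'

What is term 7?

Every step adds c to the front and cbc to the end of the previous string.
From ccccddcbccbccbccbc, 2 further steps: ccccddcbccbccbccbc → cccccddcbccbccbccbccbc → (answer).

ccccccddcbccbccbccbccbccbc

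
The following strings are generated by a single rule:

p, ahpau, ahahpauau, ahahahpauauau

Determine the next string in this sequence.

Every step adds ah to the front and au to the end of the previous string.
So the next term is ah·ahahahpauauau·au.

ahahahahpauauauau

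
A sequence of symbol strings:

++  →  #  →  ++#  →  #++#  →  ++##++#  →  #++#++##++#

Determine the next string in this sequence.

++##++##++#++##++#

This is a Fibonacci-style word recurrence s(k) = s(k−2)·s(k−1): e.g. ++·# = ++#.
Continuing: ++##++# · #++#++##++# gives term 7.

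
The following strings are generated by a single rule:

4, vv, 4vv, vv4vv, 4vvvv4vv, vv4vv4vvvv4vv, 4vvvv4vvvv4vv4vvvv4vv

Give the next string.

This is a Fibonacci-style word recurrence s(k) = s(k−2)·s(k−1): e.g. 4·vv = 4vv.
The next term joins vv4vv4vvvv4vv and 4vvvv4vvvv4vv4vvvv4vv.

vv4vv4vvvv4vv4vvvv4vvvv4vv4vvvv4vv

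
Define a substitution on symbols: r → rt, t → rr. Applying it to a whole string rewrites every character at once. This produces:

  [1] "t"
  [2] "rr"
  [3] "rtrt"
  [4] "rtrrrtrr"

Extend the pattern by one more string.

Rewriting each symbol of rtrrrtrr: r→rt, t→rr, r→rt, r→rt, r→rt, t→rr, r→rt, r→rt, which concatenates to rt rr rt rt rt rr rt rt.

rtrrrtrtrtrrrtrt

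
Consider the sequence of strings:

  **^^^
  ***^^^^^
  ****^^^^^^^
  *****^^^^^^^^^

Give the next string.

******^^^^^^^^^^^

Term n consists of n *'s, followed by 2n-1 ^'s, where the shown terms are n = 2, 3, 4, 5.
At n = 6 the blocks have lengths 6, 11.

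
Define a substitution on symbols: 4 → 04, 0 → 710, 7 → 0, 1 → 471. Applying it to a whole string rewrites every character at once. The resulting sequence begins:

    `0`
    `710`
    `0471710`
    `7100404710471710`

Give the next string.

Rewriting the 16 symbols of 7100404710471710 one by one yields 0 471 710 710 04 710 04 0 471 710 04 0 471 0 471 710; concatenated:

0471710710047100404717100404710471710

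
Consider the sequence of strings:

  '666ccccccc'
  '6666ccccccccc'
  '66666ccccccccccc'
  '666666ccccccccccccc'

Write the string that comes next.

Each string has the form 6^{n} c^{2n+1}, where the shown terms are n = 3, 4, 5, 6.
Setting n = 7 gives 7, 15 characters in each block.

6666666ccccccccccccccc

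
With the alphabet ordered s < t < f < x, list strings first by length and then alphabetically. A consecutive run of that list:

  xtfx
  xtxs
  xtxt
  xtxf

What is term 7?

xfst

Continuing the enumeration 3 steps past xtxf: xtxf → xtxx → xfss → (answer).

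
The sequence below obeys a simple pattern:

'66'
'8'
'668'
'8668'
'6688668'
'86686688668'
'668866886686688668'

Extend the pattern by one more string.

86686688668668866886686688668

Each term (from the third on) is the two preceding terms concatenated in order: term 3 = 66·8 = 668.
Continuing: 86686688668 · 668866886686688668 gives term 8.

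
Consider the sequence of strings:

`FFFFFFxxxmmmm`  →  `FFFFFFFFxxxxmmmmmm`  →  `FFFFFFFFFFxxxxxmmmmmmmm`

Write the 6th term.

Each string has the form F^{2n+2} x^{n+1} m^{2n}, where the shown terms are n = 2, 3, 4.
At n = 7 the blocks have lengths 16, 8, 14.

FFFFFFFFFFFFFFFFxxxxxxxxmmmmmmmmmmmmmm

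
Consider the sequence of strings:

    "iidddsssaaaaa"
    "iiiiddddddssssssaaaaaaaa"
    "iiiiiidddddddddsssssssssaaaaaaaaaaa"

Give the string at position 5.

iiiiiiiiiidddddddddddddddsssssssssssssssaaaaaaaaaaaaaaaaa

The n-th term is 2n i's then 3n d's then 3n s's then 3n+2 a's (n = 1, 2, …).
For term 5, n = 5, so the run lengths are 10, 15, 15, 17.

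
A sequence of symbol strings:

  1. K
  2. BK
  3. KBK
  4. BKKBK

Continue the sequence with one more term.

Each term (from the third on) is the two preceding terms concatenated in order: term 3 = K·BK = KBK.
Continuing: KBK · BKKBK gives term 5.

KBKBKKBK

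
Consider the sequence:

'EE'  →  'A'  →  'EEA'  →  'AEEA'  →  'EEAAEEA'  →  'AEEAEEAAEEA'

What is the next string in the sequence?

This is a Fibonacci-style word recurrence s(k) = s(k−2)·s(k−1): e.g. EE·A = EEA.
The next term joins EEAAEEA and AEEAEEAAEEA.

EEAAEEAAEEAEEAAEEA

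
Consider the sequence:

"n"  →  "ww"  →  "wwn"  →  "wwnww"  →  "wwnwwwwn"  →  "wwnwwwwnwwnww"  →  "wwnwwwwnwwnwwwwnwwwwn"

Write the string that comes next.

Each term (from the third on) is the previous term followed by the one before it: term 3 = ww·n = wwn.
The next term joins wwnwwwwnwwnwwwwnwwwwn and wwnwwwwnwwnww.

wwnwwwwnwwnwwwwnwwwwnwwnwwwwnwwnww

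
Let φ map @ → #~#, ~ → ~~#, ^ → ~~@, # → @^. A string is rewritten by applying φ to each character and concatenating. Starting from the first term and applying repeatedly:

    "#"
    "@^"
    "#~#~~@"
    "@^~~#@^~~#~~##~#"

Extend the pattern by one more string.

Rewriting the 16 symbols of @^~~#@^~~#~~##~# one by one yields #~# ~~@ ~~# ~~# @^ #~# ~~@ ~~# ~~# @^ ~~# ~~# @^ @^ ~~# @^; concatenated:

#~#~~@~~#~~#@^#~#~~@~~#~~#@^~~#~~#@^@^~~#@^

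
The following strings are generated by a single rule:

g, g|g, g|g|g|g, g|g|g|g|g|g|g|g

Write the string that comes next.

s(k+1) = s(k)·|·s(k) — each term doubles the last with '|' between the halves.
So the next term is two copies of g|g|g|g|g|g|g|g with '|' between the halves.

g|g|g|g|g|g|g|g|g|g|g|g|g|g|g|g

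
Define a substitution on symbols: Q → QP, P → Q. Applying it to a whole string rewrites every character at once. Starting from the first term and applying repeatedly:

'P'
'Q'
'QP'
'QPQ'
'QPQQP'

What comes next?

QPQQPQPQ

Apply φ to QPQQP symbol by symbol: Q→QP, P→Q, Q→QP, Q→QP, P→Q; joined: QP Q QP QP Q.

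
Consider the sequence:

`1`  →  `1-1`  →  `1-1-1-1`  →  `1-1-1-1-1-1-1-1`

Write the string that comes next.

Every step duplicates the string with '-' between the halves.
So the next term is two copies of 1-1-1-1-1-1-1-1 with '-' between the halves.

1-1-1-1-1-1-1-1-1-1-1-1-1-1-1-1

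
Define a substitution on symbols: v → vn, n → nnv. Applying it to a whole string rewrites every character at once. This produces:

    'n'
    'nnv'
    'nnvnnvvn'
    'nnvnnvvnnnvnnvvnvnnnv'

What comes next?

Rewriting the 21 symbols of nnvnnvvnnnvnnvvnvnnnv one by one yields nnv nnv vn nnv nnv vn vn nnv nnv nnv vn nnv nnv vn vn nnv vn nnv nnv nnv vn; concatenated:

nnvnnvvnnnvnnvvnvnnnvnnvnnvvnnnvnnvvnvnnnvvnnnvnnvnnvvn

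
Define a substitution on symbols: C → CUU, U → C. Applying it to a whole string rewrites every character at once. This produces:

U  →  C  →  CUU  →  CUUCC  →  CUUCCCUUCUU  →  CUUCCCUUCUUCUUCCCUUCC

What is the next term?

Rewriting the 21 symbols of CUUCCCUUCUUCUUCCCUUCC one by one yields CUU C C CUU CUU CUU C C CUU C C CUU C C CUU CUU CUU C C CUU CUU; concatenated:

CUUCCCUUCUUCUUCCCUUCCCUUCCCUUCUUCUUCCCUUCUU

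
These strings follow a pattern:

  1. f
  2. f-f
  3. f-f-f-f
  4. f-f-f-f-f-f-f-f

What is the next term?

f-f-f-f-f-f-f-f-f-f-f-f-f-f-f-f

Each string is two copies of the previous one joined by '-'.
So the next term is two copies of f-f-f-f-f-f-f-f with '-' between the halves.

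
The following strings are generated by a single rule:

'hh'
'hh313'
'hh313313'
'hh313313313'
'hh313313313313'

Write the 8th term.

Every step adds 313 to the end: s(k+1) = s(k)·313.
From hh313313313313, 3 further steps: hh313313313313 → hh313313313313313 → hh313313313313313313 → (answer).

hh313313313313313313313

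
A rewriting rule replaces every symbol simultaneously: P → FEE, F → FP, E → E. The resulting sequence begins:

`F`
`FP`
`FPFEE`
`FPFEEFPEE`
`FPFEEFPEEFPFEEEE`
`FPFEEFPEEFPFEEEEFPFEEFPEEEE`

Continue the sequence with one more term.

φ(FPFEEFPEEFPFEEEEFPFEEFPEEEE) expands symbol-by-symbol to FP FEE FP E E FP FEE E E FP FEE FP E E E E FP FEE FP E E FP FEE E E E E; joining the 27 pieces gives the next term.

FPFEEFPEEFPFEEEEFPFEEFPEEEEFPFEEFPEEFPFEEEEEE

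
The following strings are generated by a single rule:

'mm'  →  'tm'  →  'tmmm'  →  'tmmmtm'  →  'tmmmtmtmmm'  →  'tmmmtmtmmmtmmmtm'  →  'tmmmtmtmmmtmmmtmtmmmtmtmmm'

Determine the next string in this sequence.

tmmmtmtmmmtmmmtmtmmmtmtmmmtmmmtmtmmmtmmmtm

Each term (from the third on) is the previous term followed by the one before it: term 3 = tm·mm = tmmm.
The next term joins tmmmtmtmmmtmmmtmtmmmtmtmmm and tmmmtmtmmmtmmmtm.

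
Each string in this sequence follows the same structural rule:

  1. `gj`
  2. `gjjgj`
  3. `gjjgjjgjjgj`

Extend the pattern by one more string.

Every step duplicates the string with 'j' between the halves.
One more doubling of gjjgjjgjjgj gives the answer.

gjjgjjgjjgjjgjjgjjgjjgj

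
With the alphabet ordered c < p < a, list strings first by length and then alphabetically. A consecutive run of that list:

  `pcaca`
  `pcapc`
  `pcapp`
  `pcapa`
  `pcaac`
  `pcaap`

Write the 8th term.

ppccc

Stepping forward 2 times from pcaap: pcaap → pcaaa, then the target.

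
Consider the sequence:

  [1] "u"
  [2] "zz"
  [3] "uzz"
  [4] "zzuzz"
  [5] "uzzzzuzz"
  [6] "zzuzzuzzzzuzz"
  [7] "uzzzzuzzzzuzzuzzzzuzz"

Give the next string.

zzuzzuzzzzuzzuzzzzuzzzzuzzuzzzzuzz

From term 3 onward, concatenate the second-to-last term with the last: u·zz = uzz, zz·uzz = zzuzz, …
The next term joins zzuzzuzzzzuzz and uzzzzuzzzzuzzuzzzzuzz.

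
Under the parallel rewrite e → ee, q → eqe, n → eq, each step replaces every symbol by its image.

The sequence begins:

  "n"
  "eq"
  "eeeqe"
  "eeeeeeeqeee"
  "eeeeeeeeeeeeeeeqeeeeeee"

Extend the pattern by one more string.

Rewriting the 23 symbols of eeeeeeeeeeeeeeeqeeeeeee one by one yields ee ee ee ee ee ee ee ee ee ee ee ee ee ee ee eqe ee ee ee ee ee ee ee; concatenated:

eeeeeeeeeeeeeeeeeeeeeeeeeeeeeeeqeeeeeeeeeeeeeee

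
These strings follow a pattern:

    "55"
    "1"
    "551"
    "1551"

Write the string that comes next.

Each term (from the third on) is the two preceding terms concatenated in order: term 3 = 55·1 = 551.
The next term joins 551 and 1551.

5511551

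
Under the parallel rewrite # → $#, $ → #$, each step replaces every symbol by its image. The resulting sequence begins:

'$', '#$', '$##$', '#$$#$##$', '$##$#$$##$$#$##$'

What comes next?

Replace each of the 16 characters of $##$#$$##$$#$##$ in place — #$ $# $# #$ $# #$ #$ $# $# #$ #$ $# #$ $# $# #$ — and concatenate.

#$$#$##$$##$#$$#$##$#$$##$$#$##$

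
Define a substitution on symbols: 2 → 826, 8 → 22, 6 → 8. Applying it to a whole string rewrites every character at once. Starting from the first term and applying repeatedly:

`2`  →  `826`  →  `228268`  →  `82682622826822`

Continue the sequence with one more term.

Applying the rule to each of the 14 symbols of 82682622826822 gives the pieces 22 826 8 22 826 8 826 826 22 826 8 22 826 826, which concatenate to the answer.

22826822826882682622826822826826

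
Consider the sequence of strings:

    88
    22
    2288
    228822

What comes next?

Each term (from the third on) is the previous term followed by the one before it: term 3 = 22·88 = 2288.
The next term joins 228822 and 2288.

2288222288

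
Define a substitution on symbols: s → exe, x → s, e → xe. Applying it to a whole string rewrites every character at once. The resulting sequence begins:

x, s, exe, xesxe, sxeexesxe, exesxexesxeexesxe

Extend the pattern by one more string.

xesxeexesxesxeexesxexesxeexesxe

φ(exesxexesxeexesxe) expands symbol-by-symbol to xe s xe exe s xe s xe exe s xe xe s xe exe s xe; joining the 17 pieces gives the next term.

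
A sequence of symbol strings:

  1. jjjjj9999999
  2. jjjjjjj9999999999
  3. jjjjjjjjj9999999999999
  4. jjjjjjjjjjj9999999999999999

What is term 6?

Reading off run lengths: j runs 5, 7, 9, 11; 9 runs 7, 10, 13, 16 — each is linear in n, where the shown terms are n = 2, 3, 4, 5.
For term 6, n = 7, so the run lengths are 15, 22.

jjjjjjjjjjjjjjj9999999999999999999999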